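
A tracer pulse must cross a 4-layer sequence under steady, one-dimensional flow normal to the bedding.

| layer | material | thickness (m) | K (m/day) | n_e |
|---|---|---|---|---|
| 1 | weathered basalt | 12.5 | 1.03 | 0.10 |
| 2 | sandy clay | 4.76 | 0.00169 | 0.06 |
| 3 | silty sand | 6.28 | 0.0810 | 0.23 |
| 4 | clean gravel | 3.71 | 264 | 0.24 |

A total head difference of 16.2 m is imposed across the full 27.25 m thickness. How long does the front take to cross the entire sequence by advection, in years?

1.90

With flow normal to the layers, continuity requires the same specific discharge q through every layer.
Σ(b_i/K_i) = 12.5/1.03 + 4.76/0.00169 + 6.28/0.0810 + 3.71/264 = 2906 d.
q = Δh / Σ(b_i/K_i) = 16.2 / 2906 = 0.005574 m/day.
In each layer the seepage velocity is v_i = q/n_i, so the layer transit time is t_i = b_i·n_i / q:
  layer 1 (weathered basalt): t_1 = 12.5 × 0.10 / 0.005574 = 224.2 d
  layer 2 (sandy clay): t_2 = 4.76 × 0.06 / 0.005574 = 51.24 d
  layer 3 (silty sand): t_3 = 6.28 × 0.23 / 0.005574 = 259.1 d
  layer 4 (clean gravel): t_4 = 3.71 × 0.24 / 0.005574 = 159.7 d
Total t = Σ t_i = 694.3 days = 1.901 years.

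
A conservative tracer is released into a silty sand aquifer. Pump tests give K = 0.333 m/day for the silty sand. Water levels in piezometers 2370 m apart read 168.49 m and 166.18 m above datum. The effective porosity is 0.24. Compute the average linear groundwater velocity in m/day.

0.00135

Hydraulic gradient i = (168.49 − 166.18) / 2370 = 2.31 / 2370 = 0.0009747.
Darcy flux q = K · i = 0.3330 × 0.0009747 = 0.0003246 m/day.
Seepage velocity v = q / n_e = 0.0003246 / 0.24 = 0.001352 m/day.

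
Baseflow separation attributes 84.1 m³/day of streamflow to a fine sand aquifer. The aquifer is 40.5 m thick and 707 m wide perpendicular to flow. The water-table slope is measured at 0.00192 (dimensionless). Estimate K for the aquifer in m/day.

1.53

Cross-sectional area A = 707 × 40.5 = 28634 m².
Hydraulic gradient i = 0.00192.
From Q = K·A·i, K = Q / (A·i) = 84.1 / (28634 × 0.001920) = 1.530 m/day.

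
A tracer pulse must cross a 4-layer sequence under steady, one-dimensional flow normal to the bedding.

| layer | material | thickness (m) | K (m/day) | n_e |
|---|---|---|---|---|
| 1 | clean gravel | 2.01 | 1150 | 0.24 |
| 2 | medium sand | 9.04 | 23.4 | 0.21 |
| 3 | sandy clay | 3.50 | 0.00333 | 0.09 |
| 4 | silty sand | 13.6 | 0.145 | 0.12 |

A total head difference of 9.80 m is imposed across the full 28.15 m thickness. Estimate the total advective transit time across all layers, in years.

With flow normal to the layers, continuity requires the same specific discharge q through every layer.
Σ(b_i/K_i) = 2.01/1150 + 9.04/23.4 + 3.50/0.00333 + 13.6/0.145 = 1145 d.
q = Δh / Σ(b_i/K_i) = 9.80 / 1145 = 0.008557 m/day.
In each layer the seepage velocity is v_i = q/n_i, so the layer transit time is t_i = b_i·n_i / q:
  layer 1 (clean gravel): t_1 = 2.01 × 0.24 / 0.008557 = 56.37 d
  layer 2 (medium sand): t_2 = 9.04 × 0.21 / 0.008557 = 221.8 d
  layer 3 (sandy clay): t_3 = 3.50 × 0.09 / 0.008557 = 36.81 d
  layer 4 (silty sand): t_4 = 13.6 × 0.12 / 0.008557 = 190.7 d
Total t = Σ t_i = 505.7 days = 1.385 years.

1.38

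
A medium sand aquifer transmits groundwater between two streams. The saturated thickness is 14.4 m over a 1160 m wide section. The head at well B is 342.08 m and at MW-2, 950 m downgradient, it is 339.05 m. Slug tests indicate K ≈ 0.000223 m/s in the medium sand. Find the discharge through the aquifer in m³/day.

Convert K: 0.000223 m/s × 86400 = 19.27 m/day.
Cross-sectional area A = 1160 × 14.4 = 16704 m².
Hydraulic gradient i = (342.08 − 339.05) / 950 = 3.03 / 950 = 0.003189.
Darcy's law: Q = K · A · i = 19.27 × 16704 × 0.003189 = 1026 m³/day.

1030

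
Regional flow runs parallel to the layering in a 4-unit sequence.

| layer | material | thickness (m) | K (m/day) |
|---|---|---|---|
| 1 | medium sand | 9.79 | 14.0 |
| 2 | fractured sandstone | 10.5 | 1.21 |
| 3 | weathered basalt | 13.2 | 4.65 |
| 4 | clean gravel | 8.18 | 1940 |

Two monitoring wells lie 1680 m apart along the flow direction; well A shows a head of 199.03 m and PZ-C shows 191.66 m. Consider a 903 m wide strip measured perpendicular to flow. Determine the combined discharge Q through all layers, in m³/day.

63700

Flow is parallel to layering, so each bed carries its own Darcy discharge and the transmissivities add.
Σ(K_i·b_i) = 14.0×9.79 + 1.21×10.5 + 4.65×13.2 + 1940×8.18 = 16080 m²/day.
Hydraulic gradient i = (199.03 − 191.66) / 1680 = 7.37 / 1680 = 0.004387.
Q = Σ(K_i·b_i) · W · i = 16080 × 903 × 0.004387 = 63700 m³/day.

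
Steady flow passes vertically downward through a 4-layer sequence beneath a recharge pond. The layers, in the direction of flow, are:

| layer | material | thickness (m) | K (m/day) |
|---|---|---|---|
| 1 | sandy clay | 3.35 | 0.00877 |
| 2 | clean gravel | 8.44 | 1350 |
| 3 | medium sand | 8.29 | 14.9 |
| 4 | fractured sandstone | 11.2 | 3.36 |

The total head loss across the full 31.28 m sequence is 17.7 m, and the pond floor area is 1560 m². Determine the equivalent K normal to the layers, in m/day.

Flow is perpendicular to layering, so the layers act in series and the equivalent K is the thickness-weighted harmonic mean.
Total thickness L = 3.35 + 8.44 + 8.29 + 11.2 = 31.28 m.
Σ(b_i/K_i) = 3.35/0.00877 + 8.44/1350 + 8.29/14.9 + 11.2/3.36 = 385.9 d.
K_eq = L / Σ(b_i/K_i) = 31.28 / 385.9 = 0.08106 m/day.

0.0811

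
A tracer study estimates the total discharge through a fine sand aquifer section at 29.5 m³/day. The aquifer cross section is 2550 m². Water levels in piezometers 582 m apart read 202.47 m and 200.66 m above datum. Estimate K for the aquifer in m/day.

Hydraulic gradient i = (202.47 − 200.66) / 582 = 1.81 / 582 = 0.003110.
From Q = K·A·i, K = Q / (A·i) = 29.5 / (2550 × 0.003110) = 3.720 m/day.

3.72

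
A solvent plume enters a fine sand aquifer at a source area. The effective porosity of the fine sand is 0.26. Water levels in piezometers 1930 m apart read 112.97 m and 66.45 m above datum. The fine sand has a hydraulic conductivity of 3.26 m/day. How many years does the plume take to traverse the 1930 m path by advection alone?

17.5

Hydraulic gradient i = (112.97 − 66.45) / 1930 = 46.52 / 1930 = 0.02410.
Darcy flux q = K · i = 3.260 × 0.02410 = 0.07858 m/day.
Seepage velocity v = q / n_e = 0.07858 / 0.26 = 0.3022 m/day.
Travel time t = L / v = 1930 / 0.3022 = 6386 days = 17.48 years.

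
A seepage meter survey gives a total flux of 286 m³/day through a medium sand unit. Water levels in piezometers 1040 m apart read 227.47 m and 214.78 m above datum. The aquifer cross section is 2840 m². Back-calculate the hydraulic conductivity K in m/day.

Hydraulic gradient i = (227.47 − 214.78) / 1040 = 12.69 / 1040 = 0.01220.
From Q = K·A·i, K = Q / (A·i) = 286 / (2840 × 0.01220) = 8.253 m/day.

8.25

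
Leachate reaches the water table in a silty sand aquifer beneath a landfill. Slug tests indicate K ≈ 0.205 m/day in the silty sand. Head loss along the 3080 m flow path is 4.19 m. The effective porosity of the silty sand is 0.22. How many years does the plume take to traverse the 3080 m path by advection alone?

6650

Hydraulic gradient i = Δh / L = 4.19 / 3080 = 0.001360.
Darcy flux q = K · i = 0.2050 × 0.001360 = 0.0002789 m/day.
Seepage velocity v = q / n_e = 0.0002789 / 0.22 = 0.001268 m/day.
Travel time t = L / v = 3080 / 0.001268 = 2.430e+06 days = 6652 years.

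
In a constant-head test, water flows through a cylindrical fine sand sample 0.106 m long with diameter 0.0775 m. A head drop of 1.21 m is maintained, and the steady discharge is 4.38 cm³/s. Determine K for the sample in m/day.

7.03

Cross-sectional area A = π·(d/2)² = π × (0.0775/2)² = 0.004717 m².
Convert discharge: 4.38 cm³/s = 4.380e-06 m³/s.
Darcy's law rearranged: K = Q·L / (A·Δh) = 4.380e-06 × 0.106 / (0.004717 × 1.21) = 8.134e-05 m/s = 7.028 m/day.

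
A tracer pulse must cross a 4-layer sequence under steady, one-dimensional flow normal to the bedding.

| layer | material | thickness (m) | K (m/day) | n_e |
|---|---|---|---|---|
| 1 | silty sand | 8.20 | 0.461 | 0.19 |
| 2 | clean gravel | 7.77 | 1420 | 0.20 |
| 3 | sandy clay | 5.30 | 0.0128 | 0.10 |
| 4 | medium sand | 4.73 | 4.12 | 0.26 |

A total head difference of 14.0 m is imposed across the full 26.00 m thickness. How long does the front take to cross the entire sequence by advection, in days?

With flow normal to the layers, continuity requires the same specific discharge q through every layer.
Σ(b_i/K_i) = 8.20/0.461 + 7.77/1420 + 5.30/0.0128 + 4.73/4.12 = 433.0 d.
q = Δh / Σ(b_i/K_i) = 14.0 / 433.0 = 0.03233 m/day.
In each layer the seepage velocity is v_i = q/n_i, so the layer transit time is t_i = b_i·n_i / q:
  layer 1 (silty sand): t_1 = 8.20 × 0.19 / 0.03233 = 48.19 d
  layer 2 (clean gravel): t_2 = 7.77 × 0.20 / 0.03233 = 48.06 d
  layer 3 (sandy clay): t_3 = 5.30 × 0.10 / 0.03233 = 16.39 d
  layer 4 (medium sand): t_4 = 4.73 × 0.26 / 0.03233 = 38.04 d
Total t = Σ t_i = 150.7 days.

151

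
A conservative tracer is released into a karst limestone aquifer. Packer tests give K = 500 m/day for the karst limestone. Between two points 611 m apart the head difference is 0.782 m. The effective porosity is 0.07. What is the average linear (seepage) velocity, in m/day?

9.14

Hydraulic gradient i = Δh / L = 0.782 / 611 = 0.001280.
Darcy flux q = K · i = 500.0 × 0.001280 = 0.6399 m/day.
Seepage velocity v = q / n_e = 0.6399 / 0.07 = 9.142 m/day.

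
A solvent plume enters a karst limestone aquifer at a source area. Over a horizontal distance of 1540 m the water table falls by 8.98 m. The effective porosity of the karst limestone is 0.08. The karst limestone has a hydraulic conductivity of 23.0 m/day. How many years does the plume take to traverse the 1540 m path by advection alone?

Hydraulic gradient i = Δh / L = 8.98 / 1540 = 0.005831.
Darcy flux q = K · i = 23.00 × 0.005831 = 0.1341 m/day.
Seepage velocity v = q / n_e = 0.1341 / 0.08 = 1.676 m/day.
Travel time t = L / v = 1540 / 1.676 = 918.6 days = 2.515 years.

2.51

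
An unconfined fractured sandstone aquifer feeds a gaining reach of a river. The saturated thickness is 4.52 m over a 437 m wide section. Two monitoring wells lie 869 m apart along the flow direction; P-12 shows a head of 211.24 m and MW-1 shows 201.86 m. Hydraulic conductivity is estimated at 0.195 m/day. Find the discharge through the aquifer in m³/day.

Cross-sectional area A = 437 × 4.52 = 1975 m².
Hydraulic gradient i = (211.24 − 201.86) / 869 = 9.38 / 869 = 0.01079.
Darcy's law: Q = K · A · i = 0.1950 × 1975 × 0.01079 = 4.158 m³/day.

4.16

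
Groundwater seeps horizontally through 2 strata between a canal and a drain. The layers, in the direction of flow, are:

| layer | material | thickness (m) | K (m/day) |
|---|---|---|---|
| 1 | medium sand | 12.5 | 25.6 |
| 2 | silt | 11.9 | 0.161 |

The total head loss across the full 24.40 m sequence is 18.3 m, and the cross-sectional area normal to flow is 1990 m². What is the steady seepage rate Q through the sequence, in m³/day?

Flow is perpendicular to layering, so the layers act in series and the equivalent K is the thickness-weighted harmonic mean.
Total thickness L = 12.5 + 11.9 = 24.40 m.
Σ(b_i/K_i) = 12.5/25.6 + 11.9/0.161 = 74.40 d.
K_eq = L / Σ(b_i/K_i) = 24.40 / 74.40 = 0.3280 m/day.
Q = K_eq · A · (Δh/L) = 0.3280 × 1990 × (18.3/24.40) = 489.5 m³/day.

489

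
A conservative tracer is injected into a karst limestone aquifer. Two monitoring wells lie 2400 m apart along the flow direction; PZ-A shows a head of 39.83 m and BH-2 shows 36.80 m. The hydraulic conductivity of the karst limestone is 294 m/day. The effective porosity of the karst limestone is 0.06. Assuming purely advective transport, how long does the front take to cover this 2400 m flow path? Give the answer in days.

388

Hydraulic gradient i = (39.83 − 36.80) / 2400 = 3.03 / 2400 = 0.001262.
Darcy flux q = K · i = 294.0 × 0.001262 = 0.3712 m/day.
Seepage velocity v = q / n_e = 0.3712 / 0.06 = 6.186 m/day.
Travel time t = L / v = 2400 / 6.186 = 388.0 days.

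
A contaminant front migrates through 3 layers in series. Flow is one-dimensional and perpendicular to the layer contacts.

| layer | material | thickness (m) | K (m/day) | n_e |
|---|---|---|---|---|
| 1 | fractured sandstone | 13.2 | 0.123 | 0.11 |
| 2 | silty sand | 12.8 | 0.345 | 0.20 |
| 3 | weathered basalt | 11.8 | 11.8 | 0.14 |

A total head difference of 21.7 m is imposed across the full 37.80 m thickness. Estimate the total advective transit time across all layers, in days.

With flow normal to the layers, continuity requires the same specific discharge q through every layer.
Σ(b_i/K_i) = 13.2/0.123 + 12.8/0.345 + 11.8/11.8 = 145.4 d.
q = Δh / Σ(b_i/K_i) = 21.7 / 145.4 = 0.1492 m/day.
In each layer the seepage velocity is v_i = q/n_i, so the layer transit time is t_i = b_i·n_i / q:
  layer 1 (fractured sandstone): t_1 = 13.2 × 0.11 / 0.1492 = 9.730 d
  layer 2 (silty sand): t_2 = 12.8 × 0.20 / 0.1492 = 17.16 d
  layer 3 (weathered basalt): t_3 = 11.8 × 0.14 / 0.1492 = 11.07 d
Total t = Σ t_i = 37.96 days.

38.0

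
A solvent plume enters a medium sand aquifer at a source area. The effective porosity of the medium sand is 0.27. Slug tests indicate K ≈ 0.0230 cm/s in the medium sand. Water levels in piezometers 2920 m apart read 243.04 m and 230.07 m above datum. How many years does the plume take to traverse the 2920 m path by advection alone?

Convert K: 0.0230 cm/s × 864 = 19.87 m/day.
Hydraulic gradient i = (243.04 − 230.07) / 2920 = 12.97 / 2920 = 0.004442.
Darcy flux q = K · i = 19.87 × 0.004442 = 0.08827 m/day.
Seepage velocity v = q / n_e = 0.08827 / 0.27 = 0.3269 m/day.
Travel time t = L / v = 2920 / 0.3269 = 8932 days = 24.45 years.

24.5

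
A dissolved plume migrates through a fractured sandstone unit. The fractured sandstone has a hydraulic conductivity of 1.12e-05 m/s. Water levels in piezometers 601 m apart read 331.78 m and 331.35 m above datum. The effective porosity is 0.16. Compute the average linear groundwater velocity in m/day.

Convert K: 1.12e-05 m/s × 86400 = 0.9677 m/day.
Hydraulic gradient i = (331.78 − 331.35) / 601 = 0.43 / 601 = 0.0007155.
Darcy flux q = K · i = 0.9677 × 0.0007155 = 0.0006924 m/day.
Seepage velocity v = q / n_e = 0.0006924 / 0.16 = 0.004327 m/day.

0.00433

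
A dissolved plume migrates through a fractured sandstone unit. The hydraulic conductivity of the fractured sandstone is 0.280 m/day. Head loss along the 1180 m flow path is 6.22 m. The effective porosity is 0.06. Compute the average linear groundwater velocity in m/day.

Hydraulic gradient i = Δh / L = 6.22 / 1180 = 0.005271.
Darcy flux q = K · i = 0.2800 × 0.005271 = 0.001476 m/day.
Seepage velocity v = q / n_e = 0.001476 / 0.06 = 0.02460 m/day.

0.0246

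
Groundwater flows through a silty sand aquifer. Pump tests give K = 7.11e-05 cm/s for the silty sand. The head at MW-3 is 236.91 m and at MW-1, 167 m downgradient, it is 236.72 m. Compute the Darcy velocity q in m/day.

Convert K: 7.11e-05 cm/s × 864 = 0.06143 m/day.
Hydraulic gradient i = (236.91 − 236.72) / 167 = 0.19 / 167 = 0.001138.
Specific discharge q = K · i = 0.06143 × 0.001138 = 6.989e-05 m/day.

6.99e-05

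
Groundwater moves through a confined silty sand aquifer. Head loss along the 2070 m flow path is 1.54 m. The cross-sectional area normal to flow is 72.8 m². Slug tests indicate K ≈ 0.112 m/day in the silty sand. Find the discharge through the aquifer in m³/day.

0.00607

Hydraulic gradient i = Δh / L = 1.54 / 2070 = 0.0007440.
Darcy's law: Q = K · A · i = 0.1120 × 72.80 × 0.0007440 = 0.006066 m³/day.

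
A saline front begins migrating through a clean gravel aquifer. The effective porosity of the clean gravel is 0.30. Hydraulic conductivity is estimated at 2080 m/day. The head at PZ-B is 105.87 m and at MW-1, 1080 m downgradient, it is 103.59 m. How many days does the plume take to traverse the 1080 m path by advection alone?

73.8

Hydraulic gradient i = (105.87 − 103.59) / 1080 = 2.28 / 1080 = 0.002111.
Darcy flux q = K · i = 2080 × 0.002111 = 4.391 m/day.
Seepage velocity v = q / n_e = 4.391 / 0.30 = 14.64 m/day.
Travel time t = L / v = 1080 / 14.64 = 73.79 days.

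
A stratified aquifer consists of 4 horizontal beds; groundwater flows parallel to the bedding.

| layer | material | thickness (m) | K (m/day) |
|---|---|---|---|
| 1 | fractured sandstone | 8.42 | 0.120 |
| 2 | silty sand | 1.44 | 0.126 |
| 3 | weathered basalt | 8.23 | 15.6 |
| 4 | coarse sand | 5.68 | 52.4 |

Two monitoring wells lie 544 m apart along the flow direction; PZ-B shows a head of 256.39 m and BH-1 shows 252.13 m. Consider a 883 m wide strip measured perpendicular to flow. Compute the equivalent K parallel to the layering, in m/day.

Flow is parallel to layering, so each bed carries its own Darcy discharge and the transmissivities add.
Σ(K_i·b_i) = 0.120×8.42 + 0.126×1.44 + 15.6×8.23 + 52.4×5.68 = 427.2 m²/day.
Total thickness b = 23.77 m, so K_eq = Σ(K_i·b_i)/b = 17.97 m/day.

18.0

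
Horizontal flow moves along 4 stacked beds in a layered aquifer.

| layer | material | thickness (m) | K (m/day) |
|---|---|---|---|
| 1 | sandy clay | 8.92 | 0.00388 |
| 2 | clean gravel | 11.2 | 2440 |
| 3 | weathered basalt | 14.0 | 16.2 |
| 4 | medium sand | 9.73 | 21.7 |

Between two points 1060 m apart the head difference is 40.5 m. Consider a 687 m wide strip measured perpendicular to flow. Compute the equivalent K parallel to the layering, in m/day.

Flow is parallel to layering, so each bed carries its own Darcy discharge and the transmissivities add.
Σ(K_i·b_i) = 0.00388×8.92 + 2440×11.2 + 16.2×14.0 + 21.7×9.73 = 27766 m²/day.
Total thickness b = 43.85 m, so K_eq = Σ(K_i·b_i)/b = 633.2 m/day.

633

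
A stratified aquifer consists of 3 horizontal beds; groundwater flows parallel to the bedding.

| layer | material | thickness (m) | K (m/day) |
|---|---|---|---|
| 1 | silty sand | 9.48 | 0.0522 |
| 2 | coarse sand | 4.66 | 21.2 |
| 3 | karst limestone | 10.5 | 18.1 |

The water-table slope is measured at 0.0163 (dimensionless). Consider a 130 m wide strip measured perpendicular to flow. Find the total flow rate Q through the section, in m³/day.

613

Flow is parallel to layering, so each bed carries its own Darcy discharge and the transmissivities add.
Σ(K_i·b_i) = 0.0522×9.48 + 21.2×4.66 + 18.1×10.5 = 289.3 m²/day.
Hydraulic gradient i = 0.0163.
Q = Σ(K_i·b_i) · W · i = 289.3 × 130 × 0.01630 = 613.1 m³/day.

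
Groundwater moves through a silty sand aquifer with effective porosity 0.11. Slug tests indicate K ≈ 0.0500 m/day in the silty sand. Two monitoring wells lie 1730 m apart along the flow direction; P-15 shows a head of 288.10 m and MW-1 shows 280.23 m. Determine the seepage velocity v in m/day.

0.00207

Hydraulic gradient i = (288.10 − 280.23) / 1730 = 7.87 / 1730 = 0.004549.
Darcy flux q = K · i = 0.05000 × 0.004549 = 0.0002275 m/day.
Seepage velocity v = q / n_e = 0.0002275 / 0.11 = 0.002068 m/day.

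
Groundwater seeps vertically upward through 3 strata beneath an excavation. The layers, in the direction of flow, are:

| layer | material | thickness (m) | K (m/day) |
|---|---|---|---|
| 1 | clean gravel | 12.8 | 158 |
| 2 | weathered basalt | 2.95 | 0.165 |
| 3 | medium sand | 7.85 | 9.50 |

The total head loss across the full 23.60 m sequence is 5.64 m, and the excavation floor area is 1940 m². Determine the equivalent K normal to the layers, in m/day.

Flow is perpendicular to layering, so the layers act in series and the equivalent K is the thickness-weighted harmonic mean.
Total thickness L = 12.8 + 2.95 + 7.85 = 23.60 m.
Σ(b_i/K_i) = 12.8/158 + 2.95/0.165 + 7.85/9.50 = 18.79 d.
K_eq = L / Σ(b_i/K_i) = 23.60 / 18.79 = 1.256 m/day.

1.26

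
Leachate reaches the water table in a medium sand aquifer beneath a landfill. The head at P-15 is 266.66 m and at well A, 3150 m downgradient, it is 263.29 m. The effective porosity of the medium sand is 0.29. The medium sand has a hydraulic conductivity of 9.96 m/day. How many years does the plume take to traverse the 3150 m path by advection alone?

235

Hydraulic gradient i = (266.66 − 263.29) / 3150 = 3.37 / 3150 = 0.001070.
Darcy flux q = K · i = 9.960 × 0.001070 = 0.01066 m/day.
Seepage velocity v = q / n_e = 0.01066 / 0.29 = 0.03674 m/day.
Travel time t = L / v = 3150 / 0.03674 = 85729 days = 234.7 years.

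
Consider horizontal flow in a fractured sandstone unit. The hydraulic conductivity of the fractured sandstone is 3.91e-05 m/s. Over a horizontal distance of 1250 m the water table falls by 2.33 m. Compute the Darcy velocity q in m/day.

0.00630

Convert K: 3.91e-05 m/s × 86400 = 3.378 m/day.
Hydraulic gradient i = Δh / L = 2.33 / 1250 = 0.001864.
Specific discharge q = K · i = 3.378 × 0.001864 = 0.006297 m/day.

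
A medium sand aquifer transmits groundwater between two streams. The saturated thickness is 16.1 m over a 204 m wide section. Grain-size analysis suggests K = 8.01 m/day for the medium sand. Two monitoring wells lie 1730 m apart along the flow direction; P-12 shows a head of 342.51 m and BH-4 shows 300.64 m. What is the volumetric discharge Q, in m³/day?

Cross-sectional area A = 204 × 16.1 = 3284 m².
Hydraulic gradient i = (342.51 − 300.64) / 1730 = 41.87 / 1730 = 0.02420.
Darcy's law: Q = K · A · i = 8.010 × 3284 × 0.02420 = 636.7 m³/day.

637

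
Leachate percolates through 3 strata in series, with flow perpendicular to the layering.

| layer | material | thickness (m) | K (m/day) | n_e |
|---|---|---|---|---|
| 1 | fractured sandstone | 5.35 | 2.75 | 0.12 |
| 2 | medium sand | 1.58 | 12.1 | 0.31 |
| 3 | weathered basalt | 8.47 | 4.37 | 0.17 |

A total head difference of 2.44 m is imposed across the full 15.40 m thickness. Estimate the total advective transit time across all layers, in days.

4.23

With flow normal to the layers, continuity requires the same specific discharge q through every layer.
Σ(b_i/K_i) = 5.35/2.75 + 1.58/12.1 + 8.47/4.37 = 4.014 d.
q = Δh / Σ(b_i/K_i) = 2.44 / 4.014 = 0.6078 m/day.
In each layer the seepage velocity is v_i = q/n_i, so the layer transit time is t_i = b_i·n_i / q:
  layer 1 (fractured sandstone): t_1 = 5.35 × 0.12 / 0.6078 = 1.056 d
  layer 2 (medium sand): t_2 = 1.58 × 0.31 / 0.6078 = 0.8058 d
  layer 3 (weathered basalt): t_3 = 8.47 × 0.17 / 0.6078 = 2.369 d
Total t = Σ t_i = 4.231 days.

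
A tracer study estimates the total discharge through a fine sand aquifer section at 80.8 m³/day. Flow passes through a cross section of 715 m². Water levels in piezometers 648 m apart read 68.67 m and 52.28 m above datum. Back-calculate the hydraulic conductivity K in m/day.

Hydraulic gradient i = (68.67 − 52.28) / 648 = 16.39 / 648 = 0.02529.
From Q = K·A·i, K = Q / (A·i) = 80.8 / (715.0 × 0.02529) = 4.468 m/day.

4.47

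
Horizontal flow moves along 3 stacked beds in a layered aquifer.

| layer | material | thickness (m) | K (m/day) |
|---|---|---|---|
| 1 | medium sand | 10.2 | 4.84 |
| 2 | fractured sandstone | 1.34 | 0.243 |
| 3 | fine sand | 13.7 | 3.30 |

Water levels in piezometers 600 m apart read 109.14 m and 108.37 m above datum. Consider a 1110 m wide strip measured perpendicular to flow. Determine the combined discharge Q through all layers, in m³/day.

135

Flow is parallel to layering, so each bed carries its own Darcy discharge and the transmissivities add.
Σ(K_i·b_i) = 4.84×10.2 + 0.243×1.34 + 3.30×13.7 = 94.90 m²/day.
Hydraulic gradient i = (109.14 − 108.37) / 600 = 0.77 / 600 = 0.001283.
Q = Σ(K_i·b_i) · W · i = 94.90 × 1110 × 0.001283 = 135.2 m³/day.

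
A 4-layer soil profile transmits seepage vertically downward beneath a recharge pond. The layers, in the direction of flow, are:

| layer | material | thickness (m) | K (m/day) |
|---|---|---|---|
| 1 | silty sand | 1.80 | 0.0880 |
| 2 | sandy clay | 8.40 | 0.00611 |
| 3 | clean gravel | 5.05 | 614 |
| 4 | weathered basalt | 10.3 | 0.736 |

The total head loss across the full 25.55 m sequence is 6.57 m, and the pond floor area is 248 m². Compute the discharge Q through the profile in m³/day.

1.16

Flow is perpendicular to layering, so the layers act in series and the equivalent K is the thickness-weighted harmonic mean.
Total thickness L = 1.80 + 8.40 + 5.05 + 10.3 = 25.55 m.
Σ(b_i/K_i) = 1.80/0.0880 + 8.40/0.00611 + 5.05/614 + 10.3/0.736 = 1409 d.
K_eq = L / Σ(b_i/K_i) = 25.55 / 1409 = 0.01813 m/day.
Q = K_eq · A · (Δh/L) = 0.01813 × 248 × (6.57/25.55) = 1.156 m³/day.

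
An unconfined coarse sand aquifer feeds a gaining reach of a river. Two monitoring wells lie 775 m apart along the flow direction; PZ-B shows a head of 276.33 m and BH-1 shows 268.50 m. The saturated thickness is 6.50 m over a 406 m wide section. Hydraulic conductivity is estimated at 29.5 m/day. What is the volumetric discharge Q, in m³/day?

787

Cross-sectional area A = 406 × 6.50 = 2639 m².
Hydraulic gradient i = (276.33 − 268.50) / 775 = 7.83 / 775 = 0.01010.
Darcy's law: Q = K · A · i = 29.50 × 2639 × 0.01010 = 786.5 m³/day.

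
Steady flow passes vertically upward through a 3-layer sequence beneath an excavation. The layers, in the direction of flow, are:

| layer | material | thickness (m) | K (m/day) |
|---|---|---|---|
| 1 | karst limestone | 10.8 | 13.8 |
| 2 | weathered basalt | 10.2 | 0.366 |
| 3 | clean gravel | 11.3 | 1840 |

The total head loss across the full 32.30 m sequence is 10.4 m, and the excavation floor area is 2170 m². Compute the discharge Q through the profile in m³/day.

Flow is perpendicular to layering, so the layers act in series and the equivalent K is the thickness-weighted harmonic mean.
Total thickness L = 10.8 + 10.2 + 11.3 = 32.30 m.
Σ(b_i/K_i) = 10.8/13.8 + 10.2/0.366 + 11.3/1840 = 28.66 d.
K_eq = L / Σ(b_i/K_i) = 32.30 / 28.66 = 1.127 m/day.
Q = K_eq · A · (Δh/L) = 1.127 × 2170 × (10.4/32.30) = 787.5 m³/day.

788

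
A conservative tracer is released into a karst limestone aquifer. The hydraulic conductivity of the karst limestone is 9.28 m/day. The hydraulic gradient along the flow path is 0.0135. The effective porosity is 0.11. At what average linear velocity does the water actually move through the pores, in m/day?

1.14

Hydraulic gradient i = 0.0135.
Darcy flux q = K · i = 9.280 × 0.01350 = 0.1253 m/day.
Seepage velocity v = q / n_e = 0.1253 / 0.11 = 1.139 m/day.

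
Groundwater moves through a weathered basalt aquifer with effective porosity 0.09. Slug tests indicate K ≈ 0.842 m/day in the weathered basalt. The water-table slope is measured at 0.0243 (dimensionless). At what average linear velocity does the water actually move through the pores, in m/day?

0.227

Hydraulic gradient i = 0.0243.
Darcy flux q = K · i = 0.8420 × 0.02430 = 0.02046 m/day.
Seepage velocity v = q / n_e = 0.02046 / 0.09 = 0.2273 m/day.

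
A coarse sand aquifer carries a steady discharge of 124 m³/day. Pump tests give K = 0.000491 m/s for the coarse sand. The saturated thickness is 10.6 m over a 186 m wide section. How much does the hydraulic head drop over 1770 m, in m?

Convert K: 0.000491 m/s × 86400 = 42.42 m/day.
Cross-sectional area A = 186 × 10.6 = 1972 m².
From Q = K·A·i, i = Q / (K·A) = 124 / (42.42 × 1972) = 0.001483.
Head loss Δh = i · L = 0.001483 × 1770 = 2.624 m.

2.62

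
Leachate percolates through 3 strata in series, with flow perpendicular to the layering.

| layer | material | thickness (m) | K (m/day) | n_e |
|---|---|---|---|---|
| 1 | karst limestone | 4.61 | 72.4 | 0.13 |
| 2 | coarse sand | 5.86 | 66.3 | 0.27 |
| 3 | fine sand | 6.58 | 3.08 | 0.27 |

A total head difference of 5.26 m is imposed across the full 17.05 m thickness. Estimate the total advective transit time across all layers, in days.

With flow normal to the layers, continuity requires the same specific discharge q through every layer.
Σ(b_i/K_i) = 4.61/72.4 + 5.86/66.3 + 6.58/3.08 = 2.288 d.
q = Δh / Σ(b_i/K_i) = 5.26 / 2.288 = 2.299 m/day.
In each layer the seepage velocity is v_i = q/n_i, so the layer transit time is t_i = b_i·n_i / q:
  layer 1 (karst limestone): t_1 = 4.61 × 0.13 / 2.299 = 0.2607 d
  layer 2 (coarse sand): t_2 = 5.86 × 0.27 / 2.299 = 0.6884 d
  layer 3 (fine sand): t_3 = 6.58 × 0.27 / 2.299 = 0.7729 d
Total t = Σ t_i = 1.722 days.

1.72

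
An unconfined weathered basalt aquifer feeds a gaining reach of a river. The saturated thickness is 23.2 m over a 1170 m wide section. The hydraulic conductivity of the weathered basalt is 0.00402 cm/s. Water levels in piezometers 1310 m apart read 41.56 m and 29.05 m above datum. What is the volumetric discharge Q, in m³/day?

Convert K: 0.00402 cm/s × 864 = 3.473 m/day.
Cross-sectional area A = 1170 × 23.2 = 27144 m².
Hydraulic gradient i = (41.56 − 29.05) / 1310 = 12.51 / 1310 = 0.009550.
Darcy's law: Q = K · A · i = 3.473 × 27144 × 0.009550 = 900.3 m³/day.

900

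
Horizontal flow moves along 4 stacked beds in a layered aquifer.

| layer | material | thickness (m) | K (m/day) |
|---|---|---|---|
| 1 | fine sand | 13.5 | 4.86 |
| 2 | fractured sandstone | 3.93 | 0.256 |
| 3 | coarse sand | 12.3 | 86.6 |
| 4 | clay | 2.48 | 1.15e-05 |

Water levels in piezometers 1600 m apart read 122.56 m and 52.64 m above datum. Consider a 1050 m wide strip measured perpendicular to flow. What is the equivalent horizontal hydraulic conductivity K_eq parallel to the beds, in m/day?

35.1

Flow is parallel to layering, so each bed carries its own Darcy discharge and the transmissivities add.
Σ(K_i·b_i) = 4.86×13.5 + 0.256×3.93 + 86.6×12.3 + 1.15e-05×2.48 = 1132 m²/day.
Total thickness b = 32.21 m, so K_eq = Σ(K_i·b_i)/b = 35.14 m/day.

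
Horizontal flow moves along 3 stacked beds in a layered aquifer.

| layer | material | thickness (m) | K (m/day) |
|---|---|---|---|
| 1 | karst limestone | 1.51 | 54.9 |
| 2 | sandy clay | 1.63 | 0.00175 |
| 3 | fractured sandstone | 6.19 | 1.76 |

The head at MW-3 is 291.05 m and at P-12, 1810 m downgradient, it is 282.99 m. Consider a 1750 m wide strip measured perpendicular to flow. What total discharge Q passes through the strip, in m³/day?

Flow is parallel to layering, so each bed carries its own Darcy discharge and the transmissivities add.
Σ(K_i·b_i) = 54.9×1.51 + 0.00175×1.63 + 1.76×6.19 = 93.80 m²/day.
Hydraulic gradient i = (291.05 − 282.99) / 1810 = 8.06 / 1810 = 0.004453.
Q = Σ(K_i·b_i) · W · i = 93.80 × 1750 × 0.004453 = 730.9 m³/day.

731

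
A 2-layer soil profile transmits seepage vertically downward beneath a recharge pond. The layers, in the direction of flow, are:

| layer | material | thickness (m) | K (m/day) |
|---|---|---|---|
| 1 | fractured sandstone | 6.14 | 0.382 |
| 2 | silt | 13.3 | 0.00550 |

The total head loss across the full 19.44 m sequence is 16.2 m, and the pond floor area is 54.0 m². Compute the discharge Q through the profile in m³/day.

Flow is perpendicular to layering, so the layers act in series and the equivalent K is the thickness-weighted harmonic mean.
Total thickness L = 6.14 + 13.3 = 19.44 m.
Σ(b_i/K_i) = 6.14/0.382 + 13.3/0.00550 = 2434 d.
K_eq = L / Σ(b_i/K_i) = 19.44 / 2434 = 0.007986 m/day.
Q = K_eq · A · (Δh/L) = 0.007986 × 54.0 × (16.2/19.44) = 0.3594 m³/day.

0.359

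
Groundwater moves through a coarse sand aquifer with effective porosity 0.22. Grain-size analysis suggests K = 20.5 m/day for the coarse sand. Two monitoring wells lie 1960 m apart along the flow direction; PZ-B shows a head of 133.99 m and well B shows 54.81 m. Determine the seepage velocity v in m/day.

3.76

Hydraulic gradient i = (133.99 − 54.81) / 1960 = 79.18 / 1960 = 0.04040.
Darcy flux q = K · i = 20.50 × 0.04040 = 0.8282 m/day.
Seepage velocity v = q / n_e = 0.8282 / 0.22 = 3.764 m/day.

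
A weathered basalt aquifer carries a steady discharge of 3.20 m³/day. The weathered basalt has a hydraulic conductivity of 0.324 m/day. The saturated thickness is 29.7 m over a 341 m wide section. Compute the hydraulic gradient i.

Cross-sectional area A = 341 × 29.7 = 10128 m².
From Q = K·A·i, i = Q / (K·A) = 3.20 / (0.3240 × 10128) = 0.0009752.

0.000975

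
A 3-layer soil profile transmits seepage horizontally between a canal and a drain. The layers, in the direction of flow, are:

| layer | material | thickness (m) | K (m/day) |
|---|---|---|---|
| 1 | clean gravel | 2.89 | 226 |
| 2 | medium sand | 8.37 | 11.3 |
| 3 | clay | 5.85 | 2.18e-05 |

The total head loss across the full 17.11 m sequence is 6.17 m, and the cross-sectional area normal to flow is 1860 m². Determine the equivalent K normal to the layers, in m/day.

6.38e-05

Flow is perpendicular to layering, so the layers act in series and the equivalent K is the thickness-weighted harmonic mean.
Total thickness L = 2.89 + 8.37 + 5.85 = 17.11 m.
Σ(b_i/K_i) = 2.89/226 + 8.37/11.3 + 5.85/2.18e-05 = 2.683e+05 d.
K_eq = L / Σ(b_i/K_i) = 17.11 / 2.683e+05 = 6.376e-05 m/day.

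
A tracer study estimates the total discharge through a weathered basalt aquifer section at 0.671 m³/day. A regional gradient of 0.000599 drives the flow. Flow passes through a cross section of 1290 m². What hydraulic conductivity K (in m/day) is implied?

Hydraulic gradient i = 0.000599.
From Q = K·A·i, K = Q / (A·i) = 0.671 / (1290 × 0.0005990) = 0.8684 m/day.

0.868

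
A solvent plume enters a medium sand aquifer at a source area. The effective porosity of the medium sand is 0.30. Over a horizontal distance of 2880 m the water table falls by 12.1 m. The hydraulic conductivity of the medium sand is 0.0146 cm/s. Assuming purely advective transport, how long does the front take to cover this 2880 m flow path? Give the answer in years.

44.6

Convert K: 0.0146 cm/s × 864 = 12.61 m/day.
Hydraulic gradient i = Δh / L = 12.1 / 2880 = 0.004201.
Darcy flux q = K · i = 12.61 × 0.004201 = 0.05300 m/day.
Seepage velocity v = q / n_e = 0.05300 / 0.30 = 0.1767 m/day.
Travel time t = L / v = 2880 / 0.1767 = 16303 days = 44.63 years.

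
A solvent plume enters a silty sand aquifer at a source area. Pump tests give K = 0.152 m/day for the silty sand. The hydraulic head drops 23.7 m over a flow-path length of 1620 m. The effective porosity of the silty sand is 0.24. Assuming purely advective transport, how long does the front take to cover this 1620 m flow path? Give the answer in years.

Hydraulic gradient i = Δh / L = 23.7 / 1620 = 0.01463.
Darcy flux q = K · i = 0.1520 × 0.01463 = 0.002224 m/day.
Seepage velocity v = q / n_e = 0.002224 / 0.24 = 0.009265 m/day.
Travel time t = L / v = 1620 / 0.009265 = 1.748e+05 days = 478.7 years.

479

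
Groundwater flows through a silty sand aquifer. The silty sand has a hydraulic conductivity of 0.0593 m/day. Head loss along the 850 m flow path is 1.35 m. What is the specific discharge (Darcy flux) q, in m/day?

9.42e-05

Hydraulic gradient i = Δh / L = 1.35 / 850 = 0.001588.
Specific discharge q = K · i = 0.05930 × 0.001588 = 9.418e-05 m/day.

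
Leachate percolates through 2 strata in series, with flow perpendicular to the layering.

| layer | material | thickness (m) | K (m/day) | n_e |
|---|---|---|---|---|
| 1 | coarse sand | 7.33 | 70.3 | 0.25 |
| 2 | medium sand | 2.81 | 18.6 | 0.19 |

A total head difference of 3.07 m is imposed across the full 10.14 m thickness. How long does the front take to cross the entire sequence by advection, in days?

0.197

With flow normal to the layers, continuity requires the same specific discharge q through every layer.
Σ(b_i/K_i) = 7.33/70.3 + 2.81/18.6 = 0.2553 d.
q = Δh / Σ(b_i/K_i) = 3.07 / 0.2553 = 12.02 m/day.
In each layer the seepage velocity is v_i = q/n_i, so the layer transit time is t_i = b_i·n_i / q:
  layer 1 (coarse sand): t_1 = 7.33 × 0.25 / 12.02 = 0.1524 d
  layer 2 (medium sand): t_2 = 2.81 × 0.19 / 12.02 = 0.04441 d
Total t = Σ t_i = 0.1968 days.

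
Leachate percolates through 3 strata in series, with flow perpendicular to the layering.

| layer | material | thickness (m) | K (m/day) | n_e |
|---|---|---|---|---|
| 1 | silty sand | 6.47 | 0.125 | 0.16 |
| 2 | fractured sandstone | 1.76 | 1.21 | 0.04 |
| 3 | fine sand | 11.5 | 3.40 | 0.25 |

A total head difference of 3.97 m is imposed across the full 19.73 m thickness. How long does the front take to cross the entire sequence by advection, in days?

56.7

With flow normal to the layers, continuity requires the same specific discharge q through every layer.
Σ(b_i/K_i) = 6.47/0.125 + 1.76/1.21 + 11.5/3.40 = 56.60 d.
q = Δh / Σ(b_i/K_i) = 3.97 / 56.60 = 0.07015 m/day.
In each layer the seepage velocity is v_i = q/n_i, so the layer transit time is t_i = b_i·n_i / q:
  layer 1 (silty sand): t_1 = 6.47 × 0.16 / 0.07015 = 14.76 d
  layer 2 (fractured sandstone): t_2 = 1.76 × 0.04 / 0.07015 = 1.004 d
  layer 3 (fine sand): t_3 = 11.5 × 0.25 / 0.07015 = 40.99 d
Total t = Σ t_i = 56.75 days.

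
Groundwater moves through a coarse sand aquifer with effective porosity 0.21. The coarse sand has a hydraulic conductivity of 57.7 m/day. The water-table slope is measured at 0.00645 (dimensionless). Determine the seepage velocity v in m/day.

Hydraulic gradient i = 0.00645.
Darcy flux q = K · i = 57.70 × 0.006450 = 0.3722 m/day.
Seepage velocity v = q / n_e = 0.3722 / 0.21 = 1.772 m/day.

1.77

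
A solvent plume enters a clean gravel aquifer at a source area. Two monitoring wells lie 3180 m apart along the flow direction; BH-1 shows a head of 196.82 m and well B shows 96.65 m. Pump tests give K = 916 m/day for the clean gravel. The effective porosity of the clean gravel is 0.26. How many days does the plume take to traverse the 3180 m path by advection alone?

Hydraulic gradient i = (196.82 − 96.65) / 3180 = 100.17 / 3180 = 0.03150.
Darcy flux q = K · i = 916.0 × 0.03150 = 28.85 m/day.
Seepage velocity v = q / n_e = 28.85 / 0.26 = 111.0 m/day.
Travel time t = L / v = 3180 / 111.0 = 28.65 days.

28.7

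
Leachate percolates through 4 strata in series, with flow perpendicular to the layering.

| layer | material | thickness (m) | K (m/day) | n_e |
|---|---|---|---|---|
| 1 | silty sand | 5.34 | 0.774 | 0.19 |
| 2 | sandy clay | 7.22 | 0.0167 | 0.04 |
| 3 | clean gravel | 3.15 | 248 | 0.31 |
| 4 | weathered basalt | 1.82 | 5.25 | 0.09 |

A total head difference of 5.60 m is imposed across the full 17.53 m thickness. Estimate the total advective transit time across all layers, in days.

192

With flow normal to the layers, continuity requires the same specific discharge q through every layer.
Σ(b_i/K_i) = 5.34/0.774 + 7.22/0.0167 + 3.15/248 + 1.82/5.25 = 439.6 d.
q = Δh / Σ(b_i/K_i) = 5.60 / 439.6 = 0.01274 m/day.
In each layer the seepage velocity is v_i = q/n_i, so the layer transit time is t_i = b_i·n_i / q:
  layer 1 (silty sand): t_1 = 5.34 × 0.19 / 0.01274 = 79.64 d
  layer 2 (sandy clay): t_2 = 7.22 × 0.04 / 0.01274 = 22.67 d
  layer 3 (clean gravel): t_3 = 3.15 × 0.31 / 0.01274 = 76.65 d
  layer 4 (weathered basalt): t_4 = 1.82 × 0.09 / 0.01274 = 12.86 d
Total t = Σ t_i = 191.8 days.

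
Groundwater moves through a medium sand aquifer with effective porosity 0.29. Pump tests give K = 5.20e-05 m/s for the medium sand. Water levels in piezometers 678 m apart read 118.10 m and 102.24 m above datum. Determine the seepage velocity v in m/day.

0.362

Convert K: 5.20e-05 m/s × 86400 = 4.493 m/day.
Hydraulic gradient i = (118.10 − 102.24) / 678 = 15.86 / 678 = 0.02339.
Darcy flux q = K · i = 4.493 × 0.02339 = 0.1051 m/day.
Seepage velocity v = q / n_e = 0.1051 / 0.29 = 0.3624 m/day.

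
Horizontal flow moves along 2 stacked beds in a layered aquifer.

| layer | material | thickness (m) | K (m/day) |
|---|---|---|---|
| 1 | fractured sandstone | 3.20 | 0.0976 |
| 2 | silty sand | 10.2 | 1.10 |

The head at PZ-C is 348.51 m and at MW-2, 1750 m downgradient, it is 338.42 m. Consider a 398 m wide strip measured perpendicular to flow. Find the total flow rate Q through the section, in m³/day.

26.5

Flow is parallel to layering, so each bed carries its own Darcy discharge and the transmissivities add.
Σ(K_i·b_i) = 0.0976×3.20 + 1.10×10.2 = 11.53 m²/day.
Hydraulic gradient i = (348.51 − 338.42) / 1750 = 10.09 / 1750 = 0.005766.
Q = Σ(K_i·b_i) · W · i = 11.53 × 398 × 0.005766 = 26.46 m³/day.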